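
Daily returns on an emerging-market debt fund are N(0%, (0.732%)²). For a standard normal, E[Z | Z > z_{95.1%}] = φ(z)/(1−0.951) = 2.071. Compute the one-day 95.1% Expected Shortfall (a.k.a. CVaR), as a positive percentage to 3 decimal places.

ES = 0.732% × 2.071 = 1.516%.

1.516%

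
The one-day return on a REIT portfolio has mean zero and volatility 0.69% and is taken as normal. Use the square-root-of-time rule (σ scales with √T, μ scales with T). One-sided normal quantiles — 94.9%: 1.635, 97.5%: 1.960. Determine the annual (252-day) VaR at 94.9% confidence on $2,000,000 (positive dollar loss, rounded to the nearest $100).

$358,200

σ_{252d} = 0.69% × √252 = 10.953%.
VaR = 1.635 × 10.953% = 17.908%.
On $2,000,000: 0.17908 × $2,000,000 = $358,160.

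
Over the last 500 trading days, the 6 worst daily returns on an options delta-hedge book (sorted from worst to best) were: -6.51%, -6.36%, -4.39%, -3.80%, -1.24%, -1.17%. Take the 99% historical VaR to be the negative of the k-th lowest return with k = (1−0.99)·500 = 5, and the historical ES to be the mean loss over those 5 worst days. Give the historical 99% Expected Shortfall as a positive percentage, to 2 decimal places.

The 5 worst returns sum to -22.30%.
ES = −(-22.30%) / 5 = 4.46%.

4.46%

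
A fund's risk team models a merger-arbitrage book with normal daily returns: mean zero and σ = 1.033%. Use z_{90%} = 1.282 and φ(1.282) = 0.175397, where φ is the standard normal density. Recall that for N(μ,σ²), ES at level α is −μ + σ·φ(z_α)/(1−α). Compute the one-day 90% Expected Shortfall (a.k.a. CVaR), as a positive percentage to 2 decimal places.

Tail multiplier: φ(z)/(1−α) = 0.175397 / 0.1 = 1.754.
ES = 1.033% × 1.754 = 1.812%.

1.81%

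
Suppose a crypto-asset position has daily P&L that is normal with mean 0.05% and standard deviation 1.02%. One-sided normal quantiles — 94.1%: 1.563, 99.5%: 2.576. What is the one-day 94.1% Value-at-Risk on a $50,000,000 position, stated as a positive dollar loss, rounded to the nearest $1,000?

VaR = −μ + z·σ = −(0.05%) + 1.563 × 1.02% = 1.544%.
On $50,000,000: 0.01544 × $50,000,000 = $772,000.

$772,000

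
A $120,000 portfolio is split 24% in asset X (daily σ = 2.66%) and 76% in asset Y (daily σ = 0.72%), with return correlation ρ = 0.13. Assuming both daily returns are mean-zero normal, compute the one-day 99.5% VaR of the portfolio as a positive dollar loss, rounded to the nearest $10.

σ_p² = 0.24²·2.66² + 0.76²·0.72² + 2·0.13·0.24·0.76·2.66·0.72 = 0.7978 (%²).
σ_p = √0.7978 = 0.893%.
At 99.5%, z = 2.576.
VaR = 2.576 × 0.893% = 2.300%; on $120,000 that is $2,760.

$2,760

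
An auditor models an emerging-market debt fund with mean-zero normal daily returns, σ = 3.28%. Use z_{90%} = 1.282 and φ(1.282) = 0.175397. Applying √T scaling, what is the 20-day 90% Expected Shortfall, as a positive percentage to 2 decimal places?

25.73%

σ_{20d} = 3.28% × √20 = 14.669%.
ES multiplier = φ(z)/(1−α) = 0.175397/0.1 = 1.754.
ES = 14.669% × 1.754 = 25.729%.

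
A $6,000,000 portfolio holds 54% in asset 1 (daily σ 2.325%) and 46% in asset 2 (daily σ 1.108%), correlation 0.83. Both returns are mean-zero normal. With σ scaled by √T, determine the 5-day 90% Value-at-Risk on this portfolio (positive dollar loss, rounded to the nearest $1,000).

$293,000

σ_p = √(0.54²·2.325² + 0.46²·1.108² + 2·0.83·0.54·0.46·2.325·1.108) = 1.702%.
σ_{5d} = 1.702% × √5 = 3.806%.
z(90%) = 1.282.
VaR = 1.282 × 3.806% = 4.879%; on $6,000,000 that is $292,740.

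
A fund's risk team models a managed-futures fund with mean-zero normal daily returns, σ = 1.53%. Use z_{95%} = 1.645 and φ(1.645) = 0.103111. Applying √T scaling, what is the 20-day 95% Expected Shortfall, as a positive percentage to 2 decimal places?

14.11%

σ_{20d} = 1.53% × √20 = 6.842%.
ES multiplier = φ(z)/(1−α) = 0.103111/0.05 = 2.062.
ES = 6.842% × 2.062 = 14.108%.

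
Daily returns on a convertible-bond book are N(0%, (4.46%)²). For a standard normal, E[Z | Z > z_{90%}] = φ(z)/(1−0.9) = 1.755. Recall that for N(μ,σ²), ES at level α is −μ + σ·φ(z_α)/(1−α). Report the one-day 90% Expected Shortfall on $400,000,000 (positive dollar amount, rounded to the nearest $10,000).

$31,310,000

ES = 4.46% × 1.755 = 7.827%.
On $400,000,000: 0.07827 × $400,000,000 = $31,308,000.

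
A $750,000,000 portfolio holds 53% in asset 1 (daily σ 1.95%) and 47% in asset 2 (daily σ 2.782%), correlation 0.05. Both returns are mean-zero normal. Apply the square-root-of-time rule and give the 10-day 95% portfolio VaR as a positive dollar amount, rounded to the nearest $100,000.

$66,600,000

σ_p = √(0.53²·1.95² + 0.47²·2.782² + 2·0.05·0.53·0.47·1.95·2.782) = 1.707%.
σ_{10d} = 1.707% × √10 = 5.398%.
z(95%) = 1.645.
VaR = 1.645 × 5.398% = 8.880%; on $750,000,000 that is $66,600,000.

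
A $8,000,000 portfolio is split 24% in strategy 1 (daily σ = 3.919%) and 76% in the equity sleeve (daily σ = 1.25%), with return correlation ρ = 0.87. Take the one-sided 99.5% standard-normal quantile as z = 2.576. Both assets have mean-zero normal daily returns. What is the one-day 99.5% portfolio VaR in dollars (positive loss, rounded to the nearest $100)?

$376,700

σ_p² = 0.24²·3.919² + 0.76²·1.25² + 2·0.87·0.24·0.76·3.919·1.25 = 3.3419 (%²).
σ_p = √3.3419 = 1.828%.
VaR = 2.576 × 1.828% = 4.709%; on $8,000,000 that is $376,720.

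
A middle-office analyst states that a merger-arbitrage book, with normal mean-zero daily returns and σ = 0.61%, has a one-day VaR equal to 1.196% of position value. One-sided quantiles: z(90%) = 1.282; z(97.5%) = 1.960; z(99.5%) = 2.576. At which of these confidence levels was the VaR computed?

Implied z = VaR/σ = 1.196 / 0.61 = 1.961.
This matches z(97.5%) = 1.960.

97.5%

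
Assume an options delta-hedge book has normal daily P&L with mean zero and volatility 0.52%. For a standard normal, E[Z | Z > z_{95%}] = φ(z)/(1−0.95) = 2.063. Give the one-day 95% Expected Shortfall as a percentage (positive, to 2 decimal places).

1.07%

ES = 0.52% × 2.063 = 1.073%.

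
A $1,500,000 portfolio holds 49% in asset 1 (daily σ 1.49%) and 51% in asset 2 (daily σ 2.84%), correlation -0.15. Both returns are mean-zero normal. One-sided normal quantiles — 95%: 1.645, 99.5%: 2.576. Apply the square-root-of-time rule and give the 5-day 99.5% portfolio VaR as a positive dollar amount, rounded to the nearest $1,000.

σ_p = √(0.49²·1.49² + 0.51²·2.84² + 2·-0.15·0.49·0.51·1.49·2.84) = 1.521%.
σ_{5d} = 1.521% × √5 = 3.401%.
VaR = 2.576 × 3.401% = 8.761%; on $1,500,000 that is $131,415.

$131,000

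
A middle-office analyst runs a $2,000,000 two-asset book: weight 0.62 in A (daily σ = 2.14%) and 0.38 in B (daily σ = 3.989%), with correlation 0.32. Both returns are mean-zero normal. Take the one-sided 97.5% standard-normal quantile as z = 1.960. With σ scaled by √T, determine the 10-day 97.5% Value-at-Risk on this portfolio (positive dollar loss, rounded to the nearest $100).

$286,600

σ_p = √(0.62²·2.14² + 0.38²·3.989² + 2·0.32·0.62·0.38·2.14·3.989) = 2.312%.
σ_{10d} = 2.312% × √10 = 7.311%.
VaR = 1.960 × 7.311% = 14.330%; on $2,000,000 that is $286,600.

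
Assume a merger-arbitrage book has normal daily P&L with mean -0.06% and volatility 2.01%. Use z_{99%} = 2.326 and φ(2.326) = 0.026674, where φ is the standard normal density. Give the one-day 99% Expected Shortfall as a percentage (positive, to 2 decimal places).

Tail multiplier: φ(z)/(1−α) = 0.026674 / 0.01 = 2.667.
ES = −(-0.06%) + 2.01% × 2.667 = 5.421%.

5.42%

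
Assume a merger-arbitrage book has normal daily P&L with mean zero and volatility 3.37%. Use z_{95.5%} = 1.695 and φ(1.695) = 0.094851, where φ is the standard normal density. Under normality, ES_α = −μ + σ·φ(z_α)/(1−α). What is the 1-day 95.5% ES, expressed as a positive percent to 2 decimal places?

Tail multiplier: φ(z)/(1−α) = 0.094851 / 0.045 = 2.108.
ES = 3.37% × 2.108 = 7.104%.

7.10%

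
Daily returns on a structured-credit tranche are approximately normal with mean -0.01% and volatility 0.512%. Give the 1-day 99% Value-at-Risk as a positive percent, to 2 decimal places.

1.20%

At 99% one-sided, z = 2.326.
VaR = −μ + z·σ = −(-0.01%) + 2.326 × 0.512% = 1.201%.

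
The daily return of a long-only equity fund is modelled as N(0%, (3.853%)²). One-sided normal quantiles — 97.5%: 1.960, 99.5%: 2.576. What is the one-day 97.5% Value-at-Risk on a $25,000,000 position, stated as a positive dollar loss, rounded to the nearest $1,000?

$1,888,000

VaR = z·σ = 1.960 × 3.853% = 7.552%.
On $25,000,000: 0.07552 × $25,000,000 = $1,888,000.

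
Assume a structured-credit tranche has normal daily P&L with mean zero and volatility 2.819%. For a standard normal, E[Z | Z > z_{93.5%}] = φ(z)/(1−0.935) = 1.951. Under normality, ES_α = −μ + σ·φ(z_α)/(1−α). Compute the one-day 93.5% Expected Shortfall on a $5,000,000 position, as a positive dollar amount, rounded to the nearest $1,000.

$275,000

ES = 2.819% × 1.951 = 5.500%.
On $5,000,000: 0.05500 × $5,000,000 = $275,000.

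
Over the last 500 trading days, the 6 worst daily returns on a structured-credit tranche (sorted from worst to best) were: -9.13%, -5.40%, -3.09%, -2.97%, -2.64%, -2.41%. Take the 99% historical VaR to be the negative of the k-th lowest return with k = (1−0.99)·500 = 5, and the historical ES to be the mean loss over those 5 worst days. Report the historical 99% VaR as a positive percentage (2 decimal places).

k = 5; the 5th lowest return is -2.64%, so VaR = 2.64%.

2.64%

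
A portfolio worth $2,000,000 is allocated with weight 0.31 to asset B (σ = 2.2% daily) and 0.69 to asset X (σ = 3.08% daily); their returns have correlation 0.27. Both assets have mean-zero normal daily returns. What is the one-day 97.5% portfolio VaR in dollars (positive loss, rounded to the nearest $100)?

σ_p² = 0.31²·2.2² + 0.69²·3.08² + 2·0.27·0.31·0.69·2.2·3.08 = 5.7643 (%²).
σ_p = √5.7643 = 2.401%.
At 97.5%, z = 1.960.
VaR = 1.960 × 2.401% = 4.706%; on $2,000,000 that is $94,120.

$94,100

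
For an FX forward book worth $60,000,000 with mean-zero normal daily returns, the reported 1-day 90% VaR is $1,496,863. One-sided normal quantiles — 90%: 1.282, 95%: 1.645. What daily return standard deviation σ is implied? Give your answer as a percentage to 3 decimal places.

VaR as a fraction: $1,496,863 / $60,000,000 = 2.495%.
σ = VaR / z = 2.495% / 1.282 = 1.946%.

1.946%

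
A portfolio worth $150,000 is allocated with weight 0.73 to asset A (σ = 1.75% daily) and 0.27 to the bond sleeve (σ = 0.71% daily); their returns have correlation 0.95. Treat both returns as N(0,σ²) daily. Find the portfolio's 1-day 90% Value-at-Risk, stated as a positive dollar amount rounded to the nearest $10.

σ_p² = 0.73²·1.75² + 0.27²·0.71² + 2·0.95·0.73·0.27·1.75·0.71 = 2.1341 (%²).
σ_p = √2.1341 = 1.461%.
At 90%, z = 1.282.
VaR = 1.282 × 1.461% = 1.873%; on $150,000 that is $2,810.

$2,810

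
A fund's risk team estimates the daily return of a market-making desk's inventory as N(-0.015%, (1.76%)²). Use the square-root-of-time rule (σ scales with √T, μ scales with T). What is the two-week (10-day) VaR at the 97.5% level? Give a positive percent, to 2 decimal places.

At 97.5%, z = 1.960.
σ_{10d} = 1.76% × √10 = 5.566%; μ_{10d} = 10 × -0.015% = -0.150%.
VaR = −(-0.150%) + 1.960 × 5.566% = 11.059%.

11.06%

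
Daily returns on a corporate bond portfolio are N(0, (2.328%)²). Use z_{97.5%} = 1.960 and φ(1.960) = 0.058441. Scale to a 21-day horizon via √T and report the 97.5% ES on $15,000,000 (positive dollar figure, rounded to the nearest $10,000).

σ_{21d} = 2.328% × √21 = 10.668%.
ES multiplier = φ(z)/(1−α) = 0.058441/0.025 = 2.338.
ES = 10.668% × 2.338 = 24.942%; on $15,000,000: $3,741,300.

$3,740,000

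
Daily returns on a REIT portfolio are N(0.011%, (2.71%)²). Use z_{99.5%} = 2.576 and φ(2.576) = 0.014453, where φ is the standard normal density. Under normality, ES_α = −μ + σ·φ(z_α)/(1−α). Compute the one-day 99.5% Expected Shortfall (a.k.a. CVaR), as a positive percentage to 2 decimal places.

Tail multiplier: φ(z)/(1−α) = 0.014453 / 0.005 = 2.891.
ES = −(0.011%) + 2.71% × 2.891 = 7.824%.

7.82%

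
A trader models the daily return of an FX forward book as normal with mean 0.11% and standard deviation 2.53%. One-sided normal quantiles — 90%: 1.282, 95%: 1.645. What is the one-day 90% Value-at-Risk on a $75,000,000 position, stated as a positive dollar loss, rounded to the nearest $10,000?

$2,350,000

VaR = −μ + z·σ = −(0.11%) + 1.282 × 2.53% = 3.133%.
On $75,000,000: 0.03133 × $75,000,000 = $2,349,750.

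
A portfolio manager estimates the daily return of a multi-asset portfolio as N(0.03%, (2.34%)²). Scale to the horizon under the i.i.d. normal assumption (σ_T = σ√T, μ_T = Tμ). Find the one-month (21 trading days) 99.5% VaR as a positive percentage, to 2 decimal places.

26.99%

At 99.5%, z = 2.576.
σ_{21d} = 2.34% × √21 = 10.723%; μ_{21d} = 21 × 0.03% = 0.630%.
VaR = −(0.630%) + 2.576 × 10.723% = 26.992%.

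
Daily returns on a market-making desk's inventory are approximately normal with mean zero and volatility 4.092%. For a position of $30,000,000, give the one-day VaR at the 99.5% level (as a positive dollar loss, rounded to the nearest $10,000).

At 99.5% one-sided, z = 2.576.
VaR = z·σ = 2.576 × 4.092% = 10.541%.
On $30,000,000: 0.10541 × $30,000,000 = $3,162,300.

$3,160,000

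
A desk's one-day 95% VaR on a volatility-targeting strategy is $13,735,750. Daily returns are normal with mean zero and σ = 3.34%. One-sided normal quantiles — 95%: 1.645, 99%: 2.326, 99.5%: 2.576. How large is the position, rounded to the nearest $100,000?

VaR as a fraction of value: z·σ = 1.645 × 3.34% = 5.4943%.
Position = $13,735,750 / 0.054943 = $250,000,000.

$250,000,000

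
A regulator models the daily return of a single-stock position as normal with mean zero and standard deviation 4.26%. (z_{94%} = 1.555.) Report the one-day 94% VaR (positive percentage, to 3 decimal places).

6.624%

VaR = z·σ = 1.555 × 4.26% = 6.624%.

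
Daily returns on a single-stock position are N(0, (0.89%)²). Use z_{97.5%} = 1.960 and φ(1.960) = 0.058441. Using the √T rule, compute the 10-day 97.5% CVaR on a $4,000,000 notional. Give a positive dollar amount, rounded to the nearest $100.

$263,200

σ_{10d} = 0.89% × √10 = 2.814%.
ES multiplier = φ(z)/(1−α) = 0.058441/0.025 = 2.338.
ES = 2.814% × 2.338 = 6.579%; on $4,000,000: $263,160.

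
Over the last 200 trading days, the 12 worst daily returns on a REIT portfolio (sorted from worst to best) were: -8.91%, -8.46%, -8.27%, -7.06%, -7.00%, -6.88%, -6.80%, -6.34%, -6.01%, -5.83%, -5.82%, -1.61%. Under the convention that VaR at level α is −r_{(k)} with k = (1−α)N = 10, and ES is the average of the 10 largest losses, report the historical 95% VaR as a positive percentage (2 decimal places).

5.83%

k = 10; the 10th lowest return is -5.83%, so VaR = 5.83%.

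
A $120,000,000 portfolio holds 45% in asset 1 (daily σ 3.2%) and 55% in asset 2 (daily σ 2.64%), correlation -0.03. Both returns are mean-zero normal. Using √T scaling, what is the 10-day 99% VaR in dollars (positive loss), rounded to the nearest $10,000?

$17,780,000

σ_p = √(0.45²·3.2² + 0.55²·2.64² + 2·-0.03·0.45·0.55·3.2·2.64) = 2.014%.
σ_{10d} = 2.014% × √10 = 6.369%.
z(99%) = 2.326.
VaR = 2.326 × 6.369% = 14.814%; on $120,000,000 that is $17,776,800.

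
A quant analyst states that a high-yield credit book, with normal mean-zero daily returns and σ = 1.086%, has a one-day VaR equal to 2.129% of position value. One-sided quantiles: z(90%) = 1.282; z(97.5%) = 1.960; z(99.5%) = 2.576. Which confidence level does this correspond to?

Implied z = VaR/σ = 2.129 / 1.086 = 1.960.
This matches z(97.5%) = 1.960.

97.5%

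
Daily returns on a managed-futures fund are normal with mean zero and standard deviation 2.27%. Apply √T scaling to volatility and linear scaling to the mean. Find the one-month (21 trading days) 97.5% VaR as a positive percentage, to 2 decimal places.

At 97.5%, z = 1.960.
σ_{21d} = 2.27% × √21 = 10.402%.
VaR = 1.960 × 10.402% = 20.388%.

20.39%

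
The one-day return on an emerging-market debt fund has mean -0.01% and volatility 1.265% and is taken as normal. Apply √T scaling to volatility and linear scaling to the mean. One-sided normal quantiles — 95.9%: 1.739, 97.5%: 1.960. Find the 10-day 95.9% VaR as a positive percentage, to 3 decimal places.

7.056%

σ_{10d} = 1.265% × √10 = 4.000%; μ_{10d} = 10 × -0.01% = -0.100%.
VaR = −(-0.100%) + 1.739 × 4.000% = 7.056%.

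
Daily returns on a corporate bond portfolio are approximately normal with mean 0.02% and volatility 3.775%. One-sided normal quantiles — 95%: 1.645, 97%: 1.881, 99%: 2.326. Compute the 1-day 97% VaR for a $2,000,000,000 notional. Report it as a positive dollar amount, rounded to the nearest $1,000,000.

VaR = −μ + z·σ = −(0.02%) + 1.881 × 3.775% = 7.081%.
On $2,000,000,000: 0.07081 × $2,000,000,000 = $141,620,000.

$142,000,000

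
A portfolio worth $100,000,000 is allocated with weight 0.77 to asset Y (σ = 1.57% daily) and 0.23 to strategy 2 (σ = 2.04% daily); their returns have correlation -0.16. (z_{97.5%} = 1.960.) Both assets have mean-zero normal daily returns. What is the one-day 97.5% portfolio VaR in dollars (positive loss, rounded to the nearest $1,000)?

$2,401,000

σ_p² = 0.77²·1.57² + 0.23²·2.04² + 2·-0.16·0.77·0.23·1.57·2.04 = 1.5001 (%²).
σ_p = √1.5001 = 1.225%.
VaR = 1.960 × 1.225% = 2.401%; on $100,000,000 that is $2,401,000.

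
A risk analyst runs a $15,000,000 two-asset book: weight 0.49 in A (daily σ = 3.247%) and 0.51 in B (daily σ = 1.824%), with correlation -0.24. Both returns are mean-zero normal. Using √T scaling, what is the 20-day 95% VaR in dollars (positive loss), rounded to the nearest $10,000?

σ_p = √(0.49²·3.247² + 0.51²·1.824² + 2·-0.24·0.49·0.51·3.247·1.824) = 1.639%.
σ_{20d} = 1.639% × √20 = 7.330%.
z(95%) = 1.645.
VaR = 1.645 × 7.330% = 12.058%; on $15,000,000 that is $1,808,700.

$1,810,000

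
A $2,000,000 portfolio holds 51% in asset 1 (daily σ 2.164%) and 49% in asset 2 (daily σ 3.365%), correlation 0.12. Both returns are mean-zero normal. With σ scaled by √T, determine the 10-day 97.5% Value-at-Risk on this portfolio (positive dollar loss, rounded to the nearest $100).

σ_p = √(0.51²·2.164² + 0.49²·3.365² + 2·0.12·0.51·0.49·2.164·3.365) = 2.091%.
σ_{10d} = 2.091% × √10 = 6.612%.
z(97.5%) = 1.960.
VaR = 1.960 × 6.612% = 12.960%; on $2,000,000 that is $259,200.

$259,200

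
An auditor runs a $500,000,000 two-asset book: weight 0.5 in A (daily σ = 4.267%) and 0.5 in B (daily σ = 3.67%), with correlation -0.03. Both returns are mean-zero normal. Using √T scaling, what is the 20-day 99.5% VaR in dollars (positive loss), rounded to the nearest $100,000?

$159,700,000

σ_p = √(0.5²·4.267² + 0.5²·3.67² + 2·-0.03·0.5·0.5·4.267·3.67) = 2.772%.
σ_{20d} = 2.772% × √20 = 12.397%.
z(99.5%) = 2.576.
VaR = 2.576 × 12.397% = 31.935%; on $500,000,000 that is $159,675,000.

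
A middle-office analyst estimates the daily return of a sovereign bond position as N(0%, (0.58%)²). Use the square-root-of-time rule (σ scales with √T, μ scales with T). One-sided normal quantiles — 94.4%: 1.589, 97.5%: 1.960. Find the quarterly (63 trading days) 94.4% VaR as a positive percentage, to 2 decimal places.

σ_{63d} = 0.58% × √63 = 4.604%.
VaR = 1.589 × 4.604% = 7.316%.

7.32%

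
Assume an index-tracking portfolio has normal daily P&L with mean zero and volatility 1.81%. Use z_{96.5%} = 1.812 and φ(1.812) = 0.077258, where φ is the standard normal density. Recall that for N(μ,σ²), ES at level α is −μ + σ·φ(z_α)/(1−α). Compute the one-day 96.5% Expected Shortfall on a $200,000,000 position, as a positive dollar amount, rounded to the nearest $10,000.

Tail multiplier: φ(z)/(1−α) = 0.077258 / 0.035 = 2.207.
ES = 1.81% × 2.207 = 3.995%.
On $200,000,000: 0.03995 × $200,000,000 = $7,990,000.

$7,990,000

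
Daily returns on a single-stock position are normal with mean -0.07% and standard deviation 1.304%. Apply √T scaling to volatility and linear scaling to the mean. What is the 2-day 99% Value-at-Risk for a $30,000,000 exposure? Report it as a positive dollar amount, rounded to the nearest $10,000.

At 99%, z = 2.326.
σ_{2d} = 1.304% × √2 = 1.844%; μ_{2d} = 2 × -0.07% = -0.140%.
VaR = −(-0.140%) + 2.326 × 1.844% = 4.429%.
On $30,000,000: 0.04429 × $30,000,000 = $1,328,700.

$1,330,000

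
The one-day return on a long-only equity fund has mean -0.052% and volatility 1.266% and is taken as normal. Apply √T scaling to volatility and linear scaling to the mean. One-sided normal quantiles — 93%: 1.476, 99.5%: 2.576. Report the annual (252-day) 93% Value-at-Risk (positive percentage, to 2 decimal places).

σ_{252d} = 1.266% × √252 = 20.097%; μ_{252d} = 252 × -0.052% = -13.104%.
VaR = −(-13.104%) + 1.476 × 20.097% = 42.767%.

42.77%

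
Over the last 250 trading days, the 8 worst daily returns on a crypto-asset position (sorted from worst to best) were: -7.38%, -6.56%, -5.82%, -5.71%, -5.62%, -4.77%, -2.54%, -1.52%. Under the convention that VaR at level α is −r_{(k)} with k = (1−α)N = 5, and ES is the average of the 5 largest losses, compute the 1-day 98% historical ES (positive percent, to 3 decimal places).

6.218%

The 5 worst returns sum to -31.09%.
ES = −(-31.09%) / 5 = 6.218%.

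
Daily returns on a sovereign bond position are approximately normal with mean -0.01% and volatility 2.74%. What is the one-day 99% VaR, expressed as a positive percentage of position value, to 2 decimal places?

At 99% one-sided, z = 2.326.
VaR = −μ + z·σ = −(-0.01%) + 2.326 × 2.74% = 6.383%.

6.38%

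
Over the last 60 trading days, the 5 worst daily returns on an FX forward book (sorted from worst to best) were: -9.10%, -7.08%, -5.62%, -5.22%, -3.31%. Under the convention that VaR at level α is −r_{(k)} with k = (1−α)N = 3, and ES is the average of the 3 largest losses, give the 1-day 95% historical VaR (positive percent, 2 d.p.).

5.62%

k = 3; the 3rd lowest return is -5.62%, so VaR = 5.62%.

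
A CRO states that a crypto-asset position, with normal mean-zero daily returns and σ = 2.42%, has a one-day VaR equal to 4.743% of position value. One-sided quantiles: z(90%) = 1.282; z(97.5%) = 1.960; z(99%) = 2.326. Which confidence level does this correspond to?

97.5%

Implied z = VaR/σ = 4.743 / 2.42 = 1.960.
This matches z(97.5%) = 1.960.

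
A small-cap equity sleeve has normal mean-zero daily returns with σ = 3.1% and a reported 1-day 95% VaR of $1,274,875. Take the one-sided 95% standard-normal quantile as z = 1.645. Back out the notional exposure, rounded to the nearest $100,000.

VaR as a fraction of value: z·σ = 1.645 × 3.1% = 5.0995%.
Position = $1,274,875 / 0.050995 = $25,000,000.

$25,000,000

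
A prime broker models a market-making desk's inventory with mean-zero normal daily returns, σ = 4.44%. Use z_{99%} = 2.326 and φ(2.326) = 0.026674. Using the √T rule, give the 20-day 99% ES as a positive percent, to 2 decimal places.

σ_{20d} = 4.44% × √20 = 19.856%.
ES multiplier = φ(z)/(1−α) = 0.026674/0.01 = 2.667.
ES = 19.856% × 2.667 = 52.956%.

52.96%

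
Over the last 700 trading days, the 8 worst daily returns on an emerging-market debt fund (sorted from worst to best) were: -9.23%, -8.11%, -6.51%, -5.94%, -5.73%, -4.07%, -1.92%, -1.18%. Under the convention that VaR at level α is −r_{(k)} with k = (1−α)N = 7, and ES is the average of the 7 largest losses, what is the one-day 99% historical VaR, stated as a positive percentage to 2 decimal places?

1.92%

k = 7; the 7th lowest return is -1.92%, so VaR = 1.92%.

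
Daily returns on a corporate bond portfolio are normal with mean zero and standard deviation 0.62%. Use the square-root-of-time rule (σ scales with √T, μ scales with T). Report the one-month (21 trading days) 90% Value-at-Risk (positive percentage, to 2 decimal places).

3.64%

At 90%, z = 1.282.
σ_{21d} = 0.62% × √21 = 2.841%.
VaR = 1.282 × 2.841% = 3.642%.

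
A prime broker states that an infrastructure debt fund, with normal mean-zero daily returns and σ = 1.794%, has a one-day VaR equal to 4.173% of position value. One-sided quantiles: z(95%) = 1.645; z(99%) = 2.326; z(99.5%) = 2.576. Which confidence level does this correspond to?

Implied z = VaR/σ = 4.173 / 1.794 = 2.326.
This matches z(99%) = 2.326.

99%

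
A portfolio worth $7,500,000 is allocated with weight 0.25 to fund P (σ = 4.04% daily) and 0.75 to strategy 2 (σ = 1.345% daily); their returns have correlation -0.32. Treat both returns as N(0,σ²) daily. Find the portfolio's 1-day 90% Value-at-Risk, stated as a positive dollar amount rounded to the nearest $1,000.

$113,000

σ_p² = 0.25²·4.04² + 0.75²·1.345² + 2·-0.32·0.25·0.75·4.04·1.345 = 1.3856 (%²).
σ_p = √1.3856 = 1.177%.
At 90%, z = 1.282.
VaR = 1.282 × 1.177% = 1.509%; on $7,500,000 that is $113,175.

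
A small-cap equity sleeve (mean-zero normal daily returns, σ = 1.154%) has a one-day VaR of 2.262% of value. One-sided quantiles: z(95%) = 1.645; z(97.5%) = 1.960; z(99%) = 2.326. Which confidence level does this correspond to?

97.5%

Implied z = VaR/σ = 2.262 / 1.154 = 1.960.
This matches z(97.5%) = 1.960.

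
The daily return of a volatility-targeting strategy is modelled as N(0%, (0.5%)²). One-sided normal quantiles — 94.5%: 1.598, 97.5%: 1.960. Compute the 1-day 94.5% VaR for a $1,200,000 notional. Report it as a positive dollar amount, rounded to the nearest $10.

VaR = z·σ = 1.598 × 0.5% = 0.799%.
On $1,200,000: 0.00799 × $1,200,000 = $9,588.

$9,590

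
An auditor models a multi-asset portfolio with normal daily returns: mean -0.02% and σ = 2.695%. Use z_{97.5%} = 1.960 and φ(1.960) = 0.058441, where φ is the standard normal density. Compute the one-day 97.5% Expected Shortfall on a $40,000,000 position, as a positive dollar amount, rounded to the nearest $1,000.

$2,528,000

Tail multiplier: φ(z)/(1−α) = 0.058441 / 0.025 = 2.338.
ES = −(-0.02%) + 2.695% × 2.338 = 6.321%.
On $40,000,000: 0.06321 × $40,000,000 = $2,528,400.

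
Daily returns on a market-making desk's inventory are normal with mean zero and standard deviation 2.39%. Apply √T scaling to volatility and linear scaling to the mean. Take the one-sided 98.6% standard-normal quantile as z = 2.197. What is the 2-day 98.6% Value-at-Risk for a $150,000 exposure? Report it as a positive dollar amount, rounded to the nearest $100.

$11,100

σ_{2d} = 2.39% × √2 = 3.380%.
VaR = 2.197 × 3.380% = 7.426%.
On $150,000: 0.07426 × $150,000 = $11,139.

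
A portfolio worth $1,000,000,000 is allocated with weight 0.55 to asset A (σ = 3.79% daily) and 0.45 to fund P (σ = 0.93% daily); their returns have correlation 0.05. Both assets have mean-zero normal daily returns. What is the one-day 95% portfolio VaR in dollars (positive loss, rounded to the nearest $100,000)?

$35,300,000

σ_p² = 0.55²·3.79² + 0.45²·0.93² + 2·0.05·0.55·0.45·3.79·0.93 = 4.6075 (%²).
σ_p = √4.6075 = 2.147%.
At 95%, z = 1.645.
VaR = 1.645 × 2.147% = 3.532%; on $1,000,000,000 that is $35,320,000.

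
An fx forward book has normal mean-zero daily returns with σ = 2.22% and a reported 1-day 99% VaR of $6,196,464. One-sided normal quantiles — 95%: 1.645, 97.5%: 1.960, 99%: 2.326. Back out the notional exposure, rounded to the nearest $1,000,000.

$120,000,000

VaR as a fraction of value: z·σ = 2.326 × 2.22% = 5.16372%.
Position = $6,196,464 / 0.0516372 = $120,000,000.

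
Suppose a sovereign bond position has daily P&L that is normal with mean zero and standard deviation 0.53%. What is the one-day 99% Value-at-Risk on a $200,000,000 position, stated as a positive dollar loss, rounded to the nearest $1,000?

At 99% one-sided, z = 2.326.
VaR = z·σ = 2.326 × 0.53% = 1.233%.
On $200,000,000: 0.01233 × $200,000,000 = $2,466,000.

$2,466,000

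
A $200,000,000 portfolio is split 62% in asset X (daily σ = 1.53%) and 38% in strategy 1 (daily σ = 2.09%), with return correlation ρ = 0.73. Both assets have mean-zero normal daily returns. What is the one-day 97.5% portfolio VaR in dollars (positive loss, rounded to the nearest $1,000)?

σ_p² = 0.62²·1.53² + 0.38²·2.09² + 2·0.73·0.62·0.38·1.53·2.09 = 2.6305 (%²).
σ_p = √2.6305 = 1.622%.
At 97.5%, z = 1.960.
VaR = 1.960 × 1.622% = 3.179%; on $200,000,000 that is $6,358,000.

$6,358,000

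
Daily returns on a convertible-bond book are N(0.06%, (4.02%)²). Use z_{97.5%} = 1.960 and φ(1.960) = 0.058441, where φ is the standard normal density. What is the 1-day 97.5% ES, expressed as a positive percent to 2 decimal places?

Tail multiplier: φ(z)/(1−α) = 0.058441 / 0.025 = 2.338.
ES = −(0.06%) + 4.02% × 2.338 = 9.339%.

9.34%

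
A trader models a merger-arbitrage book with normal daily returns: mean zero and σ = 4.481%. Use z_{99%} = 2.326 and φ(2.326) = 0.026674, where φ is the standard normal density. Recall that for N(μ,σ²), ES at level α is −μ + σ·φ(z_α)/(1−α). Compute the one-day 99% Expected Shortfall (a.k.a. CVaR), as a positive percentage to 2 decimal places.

Tail multiplier: φ(z)/(1−α) = 0.026674 / 0.01 = 2.667.
ES = 4.481% × 2.667 = 11.951%.

11.95%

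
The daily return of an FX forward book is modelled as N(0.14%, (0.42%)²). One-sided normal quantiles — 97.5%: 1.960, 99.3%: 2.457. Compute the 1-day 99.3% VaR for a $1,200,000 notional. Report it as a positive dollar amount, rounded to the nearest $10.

$10,700

VaR = −μ + z·σ = −(0.14%) + 2.457 × 0.42% = 0.892%.
On $1,200,000: 0.00892 × $1,200,000 = $10,704.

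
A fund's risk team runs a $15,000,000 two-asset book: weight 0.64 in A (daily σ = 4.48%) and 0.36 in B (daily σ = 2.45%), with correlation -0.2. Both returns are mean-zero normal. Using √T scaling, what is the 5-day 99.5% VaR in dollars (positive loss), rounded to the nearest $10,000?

$2,440,000

σ_p = √(0.64²·4.48² + 0.36²·2.45² + 2·-0.2·0.64·0.36·4.48·2.45) = 2.826%.
σ_{5d} = 2.826% × √5 = 6.319%.
z(99.5%) = 2.576.
VaR = 2.576 × 6.319% = 16.278%; on $15,000,000 that is $2,441,700.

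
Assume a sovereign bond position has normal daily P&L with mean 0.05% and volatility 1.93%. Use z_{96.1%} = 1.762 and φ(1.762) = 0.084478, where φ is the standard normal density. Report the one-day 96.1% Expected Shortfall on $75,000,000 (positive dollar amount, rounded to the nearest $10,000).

Tail multiplier: φ(z)/(1−α) = 0.084478 / 0.039 = 2.166.
ES = −(0.05%) + 1.93% × 2.166 = 4.130%.
On $75,000,000: 0.04130 × $75,000,000 = $3,097,500.

$3,100,000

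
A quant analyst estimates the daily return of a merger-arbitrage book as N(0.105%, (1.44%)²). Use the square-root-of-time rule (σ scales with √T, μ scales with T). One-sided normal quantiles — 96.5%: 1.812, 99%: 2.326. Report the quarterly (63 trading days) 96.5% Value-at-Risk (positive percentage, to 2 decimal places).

σ_{63d} = 1.44% × √63 = 11.430%; μ_{63d} = 63 × 0.105% = 6.615%.
VaR = −(6.615%) + 1.812 × 11.430% = 14.096%.

14.10%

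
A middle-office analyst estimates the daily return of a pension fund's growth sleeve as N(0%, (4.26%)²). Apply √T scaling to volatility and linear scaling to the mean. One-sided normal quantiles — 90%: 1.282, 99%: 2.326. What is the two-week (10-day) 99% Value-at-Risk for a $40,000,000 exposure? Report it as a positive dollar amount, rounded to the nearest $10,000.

σ_{10d} = 4.26% × √10 = 13.471%.
VaR = 2.326 × 13.471% = 31.334%.
On $40,000,000: 0.31334 × $40,000,000 = $12,533,600.

$12,530,000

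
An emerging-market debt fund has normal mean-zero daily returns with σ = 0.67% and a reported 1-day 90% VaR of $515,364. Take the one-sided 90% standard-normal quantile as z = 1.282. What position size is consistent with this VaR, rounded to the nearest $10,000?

VaR as a fraction of value: z·σ = 1.282 × 0.67% = 0.85894%.
Position = $515,364 / 0.0085894 = $60,000,000.

$60,000,000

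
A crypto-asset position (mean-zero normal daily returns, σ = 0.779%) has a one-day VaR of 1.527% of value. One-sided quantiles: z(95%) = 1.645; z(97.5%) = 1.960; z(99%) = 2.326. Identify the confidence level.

Implied z = VaR/σ = 1.527 / 0.779 = 1.960.
This matches z(97.5%) = 1.960.

97.5%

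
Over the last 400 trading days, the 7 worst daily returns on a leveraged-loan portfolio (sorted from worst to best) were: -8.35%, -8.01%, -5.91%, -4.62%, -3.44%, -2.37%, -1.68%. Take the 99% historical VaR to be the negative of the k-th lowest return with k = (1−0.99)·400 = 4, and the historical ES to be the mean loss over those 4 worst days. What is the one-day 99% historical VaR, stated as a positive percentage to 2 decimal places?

4.62%

k = 4; the 4th lowest return is -4.62%, so VaR = 4.62%.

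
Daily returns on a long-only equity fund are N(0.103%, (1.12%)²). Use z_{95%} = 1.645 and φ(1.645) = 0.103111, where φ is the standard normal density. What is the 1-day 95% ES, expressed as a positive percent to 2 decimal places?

2.21%

Tail multiplier: φ(z)/(1−α) = 0.103111 / 0.05 = 2.062.
ES = −(0.103%) + 1.12% × 2.062 = 2.206%.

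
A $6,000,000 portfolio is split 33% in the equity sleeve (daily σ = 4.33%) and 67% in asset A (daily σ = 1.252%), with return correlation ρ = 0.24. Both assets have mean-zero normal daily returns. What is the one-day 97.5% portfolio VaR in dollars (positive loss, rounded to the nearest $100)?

$214,300

σ_p² = 0.33²·4.33² + 0.67²·1.252² + 2·0.24·0.33·0.67·4.33·1.252 = 3.3207 (%²).
σ_p = √3.3207 = 1.822%.
At 97.5%, z = 1.960.
VaR = 1.960 × 1.822% = 3.571%; on $6,000,000 that is $214,260.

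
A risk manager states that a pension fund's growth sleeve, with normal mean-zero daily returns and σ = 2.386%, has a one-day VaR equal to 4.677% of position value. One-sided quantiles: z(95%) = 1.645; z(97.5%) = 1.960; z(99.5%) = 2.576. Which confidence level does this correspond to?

Implied z = VaR/σ = 4.677 / 2.386 = 1.960.
This matches z(97.5%) = 1.960.

97.5%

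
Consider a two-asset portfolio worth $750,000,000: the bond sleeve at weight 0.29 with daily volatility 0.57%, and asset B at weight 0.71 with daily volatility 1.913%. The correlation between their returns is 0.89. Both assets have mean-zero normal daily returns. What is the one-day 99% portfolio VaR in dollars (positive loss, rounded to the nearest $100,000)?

σ_p² = 0.29²·0.57² + 0.71²·1.913² + 2·0.89·0.29·0.71·0.57·1.913 = 2.2718 (%²).
σ_p = √2.2718 = 1.507%.
At 99%, z = 2.326.
VaR = 2.326 × 1.507% = 3.505%; on $750,000,000 that is $26,287,500.

$26,300,000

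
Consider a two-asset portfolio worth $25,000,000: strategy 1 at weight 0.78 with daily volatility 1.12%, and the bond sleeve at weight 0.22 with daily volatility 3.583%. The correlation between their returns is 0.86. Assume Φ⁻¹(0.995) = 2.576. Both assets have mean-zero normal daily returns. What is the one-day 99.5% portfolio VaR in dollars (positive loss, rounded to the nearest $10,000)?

σ_p² = 0.78²·1.12² + 0.22²·3.583² + 2·0.86·0.78·0.22·1.12·3.583 = 2.5690 (%²).
σ_p = √2.5690 = 1.603%.
VaR = 2.576 × 1.603% = 4.129%; on $25,000,000 that is $1,032,250.

$1,030,000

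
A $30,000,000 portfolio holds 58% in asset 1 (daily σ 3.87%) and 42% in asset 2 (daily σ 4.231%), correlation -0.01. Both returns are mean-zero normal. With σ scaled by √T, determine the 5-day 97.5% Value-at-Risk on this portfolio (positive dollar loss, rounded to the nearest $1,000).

$3,746,000

σ_p = √(0.58²·3.87² + 0.42²·4.231² + 2·-0.01·0.58·0.42·3.87·4.231) = 2.849%.
σ_{5d} = 2.849% × √5 = 6.371%.
z(97.5%) = 1.960.
VaR = 1.960 × 6.371% = 12.487%; on $30,000,000 that is $3,746,100.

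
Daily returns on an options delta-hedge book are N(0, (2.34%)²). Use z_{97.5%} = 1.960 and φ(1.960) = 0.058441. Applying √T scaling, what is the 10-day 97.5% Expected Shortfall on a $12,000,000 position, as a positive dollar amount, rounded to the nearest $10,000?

σ_{10d} = 2.34% × √10 = 7.400%.
ES multiplier = φ(z)/(1−α) = 0.058441/0.025 = 2.338.
ES = 7.400% × 2.338 = 17.301%; on $12,000,000: $2,076,120.

$2,080,000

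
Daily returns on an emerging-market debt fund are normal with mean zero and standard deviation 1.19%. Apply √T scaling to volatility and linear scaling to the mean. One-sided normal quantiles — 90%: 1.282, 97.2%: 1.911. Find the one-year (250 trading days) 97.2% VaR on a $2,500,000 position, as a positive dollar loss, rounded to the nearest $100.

σ_{250d} = 1.19% × √250 = 18.816%.
VaR = 1.911 × 18.816% = 35.957%.
On $2,500,000: 0.35957 × $2,500,000 = $898,925.

$898,900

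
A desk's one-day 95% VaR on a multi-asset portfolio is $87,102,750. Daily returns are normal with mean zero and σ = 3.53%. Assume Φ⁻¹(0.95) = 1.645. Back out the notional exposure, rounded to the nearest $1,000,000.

VaR as a fraction of value: z·σ = 1.645 × 3.53% = 5.80685%.
Position = $87,102,750 / 0.0580685 = $1,500,000,000.

$1,500,000,000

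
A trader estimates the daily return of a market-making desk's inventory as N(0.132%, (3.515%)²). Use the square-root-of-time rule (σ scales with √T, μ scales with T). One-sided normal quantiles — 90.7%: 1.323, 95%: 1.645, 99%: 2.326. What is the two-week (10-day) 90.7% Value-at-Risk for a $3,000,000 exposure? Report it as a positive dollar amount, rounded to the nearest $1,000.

σ_{10d} = 3.515% × √10 = 11.115%; μ_{10d} = 10 × 0.132% = 1.320%.
VaR = −(1.320%) + 1.323 × 11.115% = 13.385%.
On $3,000,000: 0.13385 × $3,000,000 = $401,550.

$402,000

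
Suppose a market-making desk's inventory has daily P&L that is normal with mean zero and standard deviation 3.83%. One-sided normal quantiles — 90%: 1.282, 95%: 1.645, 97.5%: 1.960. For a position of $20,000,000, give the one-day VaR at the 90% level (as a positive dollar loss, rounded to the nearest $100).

$982,000

VaR = z·σ = 1.282 × 3.83% = 4.910%.
On $20,000,000: 0.04910 × $20,000,000 = $982,000.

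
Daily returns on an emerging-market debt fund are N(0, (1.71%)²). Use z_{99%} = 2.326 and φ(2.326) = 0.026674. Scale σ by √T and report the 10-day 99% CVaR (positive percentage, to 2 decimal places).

σ_{10d} = 1.71% × √10 = 5.407%.
ES multiplier = φ(z)/(1−α) = 0.026674/0.01 = 2.667.
ES = 5.407% × 2.667 = 14.420%.

14.42%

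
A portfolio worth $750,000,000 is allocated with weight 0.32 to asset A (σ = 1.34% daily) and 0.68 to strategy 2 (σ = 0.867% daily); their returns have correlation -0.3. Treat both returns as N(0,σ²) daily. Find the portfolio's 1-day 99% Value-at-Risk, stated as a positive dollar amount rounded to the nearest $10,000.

$10,750,000

σ_p² = 0.32²·1.34² + 0.68²·0.867² + 2·-0.3·0.32·0.68·1.34·0.867 = 0.3798 (%²).
σ_p = √0.3798 = 0.616%.
At 99%, z = 2.326.
VaR = 2.326 × 0.616% = 1.433%; on $750,000,000 that is $10,747,500.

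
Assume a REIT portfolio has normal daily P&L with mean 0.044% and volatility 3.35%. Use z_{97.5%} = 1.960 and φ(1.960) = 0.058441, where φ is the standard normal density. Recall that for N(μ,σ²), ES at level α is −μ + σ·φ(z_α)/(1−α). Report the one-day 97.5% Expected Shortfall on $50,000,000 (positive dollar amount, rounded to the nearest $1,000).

Tail multiplier: φ(z)/(1−α) = 0.058441 / 0.025 = 2.338.
ES = −(0.044%) + 3.35% × 2.338 = 7.788%.
On $50,000,000: 0.07788 × $50,000,000 = $3,894,000.

$3,894,000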